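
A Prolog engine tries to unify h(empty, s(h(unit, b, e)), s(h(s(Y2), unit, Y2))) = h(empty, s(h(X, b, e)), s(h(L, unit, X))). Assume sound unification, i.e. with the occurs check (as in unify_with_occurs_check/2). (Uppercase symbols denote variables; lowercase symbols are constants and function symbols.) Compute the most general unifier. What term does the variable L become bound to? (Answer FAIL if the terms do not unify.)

s(unit)

Decompose h/3: empty = empty,  s(h(unit, b, e)) = s(h(X, b, e)),  s(h(s(Y2), unit, Y2)) = s(h(L, unit, X)).
Delete trivial equation empty = empty.
Decompose s/1: h(unit, b, e) = h(X, b, e).
Decompose h/3: unit = X,  b = b,  e = e.
Bind X := unit; substituting into the one remaining equation that mentions X gives: s(h(s(Y2), unit, Y2)) = s(h(L, unit, unit)).
Delete trivial equation b = b.
Delete trivial equation e = e.
Decompose s/1: h(s(Y2), unit, Y2) = h(L, unit, unit).
Decompose h/3: s(Y2) = L,  unit = unit,  Y2 = unit.
Bind L := s(Y2); no other remaining equation mentions L.
Delete trivial equation unit = unit.
Bind Y2 := unit. Substituting into the earlier binding gives L := s(unit).
MGU = { X ↦ unit, L ↦ s(unit), Y2 ↦ unit }, so L ↦ s(unit).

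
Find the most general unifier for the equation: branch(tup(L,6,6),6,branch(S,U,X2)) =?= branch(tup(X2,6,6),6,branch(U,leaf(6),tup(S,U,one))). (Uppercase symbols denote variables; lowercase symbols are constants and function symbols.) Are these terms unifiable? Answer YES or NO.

YES

Decompose branch/3: tup(L,6,6) =?= tup(X2,6,6),  6 =?= 6,  branch(S,U,X2) =?= branch(U,leaf(6),tup(S,U,one)).
Decompose tup/3: L =?= X2,  6 =?= 6,  6 =?= 6.
Bind L := X2; no other remaining equation mentions L.
Delete trivial equation 6 =?= 6.
Delete trivial equation 6 =?= 6.
Delete trivial equation 6 =?= 6.
Decompose branch/3: S =?= U,  U =?= leaf(6),  X2 =?= tup(S,U,one).
Bind S := U; substituting into the one remaining equation that mentions S gives: X2 =?= tup(U,U,one).
Bind U := leaf(6); substituting into the remaining equation gives: X2 =?= tup(leaf(6),leaf(6),one). Substituting into the earlier binding gives S := leaf(6).
Bind X2 := tup(leaf(6),leaf(6),one). Substituting into the earlier binding gives L := tup(leaf(6),leaf(6),one).
No equations remain and no clash or occurs-check failure arose, so a unifier exists.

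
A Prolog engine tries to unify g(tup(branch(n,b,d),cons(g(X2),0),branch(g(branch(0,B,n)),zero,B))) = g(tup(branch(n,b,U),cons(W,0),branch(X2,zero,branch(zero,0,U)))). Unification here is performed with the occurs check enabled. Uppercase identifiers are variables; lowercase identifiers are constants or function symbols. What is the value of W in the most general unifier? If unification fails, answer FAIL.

Decompose g/1: tup(branch(n,b,d),cons(g(X2),0),branch(g(branch(0,B,n)),zero,B)) = tup(branch(n,b,U),cons(W,0),branch(X2,zero,branch(zero,0,U))).
Decompose tup/3: branch(n,b,d) = branch(n,b,U),  cons(g(X2),0) = cons(W,0),  branch(g(branch(0,B,n)),zero,B) = branch(X2,zero,branch(zero,0,U)).
Decompose branch/3: n = n,  b = b,  d = U.
Delete trivial equation n = n.
Delete trivial equation b = b.
Bind U := d; substituting into the one remaining equation that mentions U gives: branch(g(branch(0,B,n)),zero,B) = branch(X2,zero,branch(zero,0,d)).
Decompose cons/2: g(X2) = W,  0 = 0.
Bind W := g(X2); no other remaining equation mentions W.
Delete trivial equation 0 = 0.
Decompose branch/3: g(branch(0,B,n)) = X2,  zero = zero,  B = branch(zero,0,d).
Bind X2 := g(branch(0,B,n)); no other remaining equation mentions X2. Substituting into the earlier binding gives W := g(g(branch(0,B,n))).
Delete trivial equation zero = zero.
Bind B := branch(zero,0,d). Substituting into the earlier bindings gives W := g(g(branch(0,branch(zero,0,d),n))), X2 := g(branch(0,branch(zero,0,d),n)).
MGU = { U ↦ d, W ↦ g(g(branch(0,branch(zero,0,d),n))), X2 ↦ g(branch(0,branch(zero,0,d),n)), B ↦ branch(zero,0,d) }, so W ↦ g(g(branch(0,branch(zero,0,d),n))).

g(g(branch(0,branch(zero,0,d),n)))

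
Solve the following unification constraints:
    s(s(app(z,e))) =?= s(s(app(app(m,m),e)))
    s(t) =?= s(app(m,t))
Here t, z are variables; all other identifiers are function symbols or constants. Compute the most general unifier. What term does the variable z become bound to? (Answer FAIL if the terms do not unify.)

Decompose s/1: s(app(z,e)) =?= s(app(app(m,m),e)).
Decompose s/1: app(z,e) =?= app(app(m,m),e).
Decompose app/2: z =?= app(m,m),  e =?= e.
Bind z := app(m,m); no other remaining equation mentions z.
Delete trivial equation e =?= e.
Decompose s/1: t =?= app(m,t).
Occurs check fails: t occurs in app(m,t); the equation t =?= app(m,t) has no finite solution.

FAIL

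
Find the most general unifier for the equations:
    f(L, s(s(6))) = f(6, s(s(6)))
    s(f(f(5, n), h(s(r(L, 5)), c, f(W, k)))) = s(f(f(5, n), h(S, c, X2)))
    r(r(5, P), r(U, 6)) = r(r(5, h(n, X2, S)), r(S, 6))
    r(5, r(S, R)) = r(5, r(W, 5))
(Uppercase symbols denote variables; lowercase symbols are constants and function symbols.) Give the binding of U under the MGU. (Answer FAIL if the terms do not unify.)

s(r(6, 5))

Decompose f/2: L = 6,  s(s(6)) = s(s(6)).
Bind L := 6; substituting into the one remaining equation that mentions L gives: s(f(f(5, n), h(s(r(6, 5)), c, f(W, k)))) = s(f(f(5, n), h(S, c, X2))).
Delete trivial equation s(s(6)) = s(s(6)).
Decompose s/1: f(f(5, n), h(s(r(6, 5)), c, f(W, k))) = f(f(5, n), h(S, c, X2)).
Decompose f/2: f(5, n) = f(5, n),  h(s(r(6, 5)), c, f(W, k)) = h(S, c, X2).
Delete trivial equation f(5, n) = f(5, n).
Decompose h/3: s(r(6, 5)) = S,  c = c,  f(W, k) = X2.
Bind S := s(r(6, 5)); substituting into the 2 remaining equations that mention S gives: r(r(5, P), r(U, 6)) = r(r(5, h(n, X2, s(r(6, 5)))), r(s(r(6, 5)), 6)),  r(5, r(s(r(6, 5)), R)) = r(5, r(W, 5)).
Delete trivial equation c = c.
Bind X2 := f(W, k); substituting into the one remaining equation that mentions X2 gives: r(r(5, P), r(U, 6)) = r(r(5, h(n, f(W, k), s(r(6, 5)))), r(s(r(6, 5)), 6)).
Decompose r/2: r(5, P) = r(5, h(n, f(W, k), s(r(6, 5)))),  r(U, 6) = r(s(r(6, 5)), 6).
Decompose r/2: 5 = 5,  P = h(n, f(W, k), s(r(6, 5))).
Delete trivial equation 5 = 5.
Bind P := h(n, f(W, k), s(r(6, 5))); no other remaining equation mentions P.
Decompose r/2: U = s(r(6, 5)),  6 = 6.
Bind U := s(r(6, 5)); no other remaining equation mentions U.
Delete trivial equation 6 = 6.
Decompose r/2: 5 = 5,  r(s(r(6, 5)), R) = r(W, 5).
Delete trivial equation 5 = 5.
Decompose r/2: s(r(6, 5)) = W,  R = 5.
Bind W := s(r(6, 5)); no other remaining equation mentions W. Substituting into the earlier bindings gives X2 := f(s(r(6, 5)), k), P := h(n, f(s(r(6, 5)), k), s(r(6, 5))).
Bind R := 5.
MGU = { L := 6, S := s(r(6, 5)), X2 := f(s(r(6, 5)), k), P := h(n, f(s(r(6, 5)), k), s(r(6, 5))), U := s(r(6, 5)), W := s(r(6, 5)), R := 5 }, so U := s(r(6, 5)).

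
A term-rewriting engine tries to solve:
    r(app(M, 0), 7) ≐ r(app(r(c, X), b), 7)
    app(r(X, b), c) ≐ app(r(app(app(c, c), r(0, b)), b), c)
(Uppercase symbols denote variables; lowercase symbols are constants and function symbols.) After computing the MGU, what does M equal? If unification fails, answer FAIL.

Decompose r/2: app(M, 0) ≐ app(r(c, X), b),  7 ≐ 7.
Decompose app/2: M ≐ r(c, X),  0 ≐ b.
Bind M := r(c, X); no other remaining equation mentions M.
Clash: constants 0 and b differ; no unifier exists.

FAIL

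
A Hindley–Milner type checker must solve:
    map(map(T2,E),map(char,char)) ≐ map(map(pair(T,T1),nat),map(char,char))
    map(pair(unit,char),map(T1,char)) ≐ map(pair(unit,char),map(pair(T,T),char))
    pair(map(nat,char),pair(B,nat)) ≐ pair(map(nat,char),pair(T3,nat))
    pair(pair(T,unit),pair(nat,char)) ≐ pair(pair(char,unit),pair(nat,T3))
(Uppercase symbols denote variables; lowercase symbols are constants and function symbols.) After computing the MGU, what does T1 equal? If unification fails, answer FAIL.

Decompose map/2: map(T2,E) ≐ map(pair(T,T1),nat),  map(char,char) ≐ map(char,char).
Decompose map/2: T2 ≐ pair(T,T1),  E ≐ nat.
Bind T2 := pair(T,T1); no other remaining equation mentions T2.
Bind E := nat; no other remaining equation mentions E.
Delete trivial equation map(char,char) ≐ map(char,char).
Decompose map/2: pair(unit,char) ≐ pair(unit,char),  map(T1,char) ≐ map(pair(T,T),char).
Delete trivial equation pair(unit,char) ≐ pair(unit,char).
Decompose map/2: T1 ≐ pair(T,T),  char ≐ char.
Bind T1 := pair(T,T); no other remaining equation mentions T1. Substituting into the earlier binding gives T2 := pair(T,pair(T,T)).
Delete trivial equation char ≐ char.
Decompose pair/2: map(nat,char) ≐ map(nat,char),  pair(B,nat) ≐ pair(T3,nat).
Delete trivial equation map(nat,char) ≐ map(nat,char).
Decompose pair/2: B ≐ T3,  nat ≐ nat.
Bind B := T3; no other remaining equation mentions B.
Delete trivial equation nat ≐ nat.
Decompose pair/2: pair(T,unit) ≐ pair(char,unit),  pair(nat,char) ≐ pair(nat,T3).
Decompose pair/2: T ≐ char,  unit ≐ unit.
Bind T := char; no other remaining equation mentions T. Substituting into the earlier bindings gives T2 := pair(char,pair(char,char)), T1 := pair(char,char).
Delete trivial equation unit ≐ unit.
Decompose pair/2: nat ≐ nat,  char ≐ T3.
Delete trivial equation nat ≐ nat.
Bind T3 := char. Substituting into the earlier binding gives B := char.
MGU = { T2 ↦ pair(char,pair(char,char)), E ↦ nat, T1 ↦ pair(char,char), B ↦ char, T ↦ char, T3 ↦ char }, so T1 ↦ pair(char,char).

pair(char,char)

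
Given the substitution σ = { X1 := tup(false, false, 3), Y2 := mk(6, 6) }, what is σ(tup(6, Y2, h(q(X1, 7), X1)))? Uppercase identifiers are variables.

Replace each occurrence of X1 with tup(false, false, 3).
Replace each occurrence of Y2 with mk(6, 6).
Result: tup(6, mk(6, 6), h(q(tup(false, false, 3), 7), tup(false, false, 3))).

tup(6, mk(6, 6), h(q(tup(false, false, 3), 7), tup(false, false, 3)))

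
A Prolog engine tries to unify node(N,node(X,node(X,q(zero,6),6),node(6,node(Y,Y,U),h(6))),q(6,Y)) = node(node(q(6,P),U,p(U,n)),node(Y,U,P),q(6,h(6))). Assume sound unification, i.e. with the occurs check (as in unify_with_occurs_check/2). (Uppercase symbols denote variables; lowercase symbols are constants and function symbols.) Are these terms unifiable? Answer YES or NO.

Decompose node/3: N = node(q(6,P),U,p(U,n)),  node(X,node(X,q(zero,6),6),node(6,node(Y,Y,U),h(6))) = node(Y,U,P),  q(6,Y) = q(6,h(6)).
Bind N := node(q(6,P),U,p(U,n)); no other remaining equation mentions N.
Decompose node/3: X = Y,  node(X,q(zero,6),6) = U,  node(6,node(Y,Y,U),h(6)) = P.
Bind X := Y; substituting into the one remaining equation that mentions X gives: node(Y,q(zero,6),6) = U.
Bind U := node(Y,q(zero,6),6); substituting into the one remaining equation that mentions U gives: node(6,node(Y,Y,node(Y,q(zero,6),6)),h(6)) = P. Substituting into the earlier binding gives N := node(q(6,P),node(Y,q(zero,6),6),p(node(Y,q(zero,6),6),n)).
Bind P := node(6,node(Y,Y,node(Y,q(zero,6),6)),h(6)); no other remaining equation mentions P. Substituting into the earlier binding gives N := node(q(6,node(6,node(Y,Y,node(Y,q(zero,6),6)),h(6))),node(Y,q(zero,6),6),p(node(Y,q(zero,6),6),n)).
Decompose q/2: 6 = 6,  Y = h(6).
Delete trivial equation 6 = 6.
Bind Y := h(6). Substituting into the earlier bindings gives N := node(q(6,node(6,node(h(6),h(6),node(h(6),q(zero,6),6)),h(6))),node(h(6),q(zero,6),6),p(node(h(6),q(zero,6),6),n)), X := h(6), U := node(h(6),q(zero,6),6), P := node(6,node(h(6),h(6),node(h(6),q(zero,6),6)),h(6)).
No equations remain and no clash or occurs-check failure arose, so a unifier exists.

YES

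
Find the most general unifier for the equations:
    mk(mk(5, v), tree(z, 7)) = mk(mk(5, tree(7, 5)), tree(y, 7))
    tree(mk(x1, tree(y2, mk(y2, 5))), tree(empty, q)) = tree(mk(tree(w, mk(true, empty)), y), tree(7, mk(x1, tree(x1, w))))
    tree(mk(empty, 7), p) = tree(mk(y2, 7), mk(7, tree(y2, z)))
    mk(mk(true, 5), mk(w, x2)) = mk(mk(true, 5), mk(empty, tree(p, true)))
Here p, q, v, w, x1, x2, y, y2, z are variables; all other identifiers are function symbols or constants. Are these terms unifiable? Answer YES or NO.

NO

Decompose mk/2: mk(5, v) = mk(5, tree(7, 5)),  tree(z, 7) = tree(y, 7).
Decompose mk/2: 5 = 5,  v = tree(7, 5).
Delete trivial equation 5 = 5.
Bind v := tree(7, 5); no other remaining equation mentions v.
Decompose tree/2: z = y,  7 = 7.
Bind z := y; substituting into the one remaining equation that mentions z gives: tree(mk(empty, 7), p) = tree(mk(y2, 7), mk(7, tree(y2, y))).
Delete trivial equation 7 = 7.
Decompose tree/2: mk(x1, tree(y2, mk(y2, 5))) = mk(tree(w, mk(true, empty)), y),  tree(empty, q) = tree(7, mk(x1, tree(x1, w))).
Decompose mk/2: x1 = tree(w, mk(true, empty)),  tree(y2, mk(y2, 5)) = y.
Bind x1 := tree(w, mk(true, empty)); substituting into the one remaining equation that mentions x1 gives: tree(empty, q) = tree(7, mk(tree(w, mk(true, empty)), tree(tree(w, mk(true, empty)), w))).
Bind y := tree(y2, mk(y2, 5)); substituting into the one remaining equation that mentions y gives: tree(mk(empty, 7), p) = tree(mk(y2, 7), mk(7, tree(y2, tree(y2, mk(y2, 5))))). Substituting into the earlier binding gives z := tree(y2, mk(y2, 5)).
Decompose tree/2: empty = 7,  q = mk(tree(w, mk(true, empty)), tree(tree(w, mk(true, empty)), w)).
Clash: constants empty and 7 differ; no unifier exists.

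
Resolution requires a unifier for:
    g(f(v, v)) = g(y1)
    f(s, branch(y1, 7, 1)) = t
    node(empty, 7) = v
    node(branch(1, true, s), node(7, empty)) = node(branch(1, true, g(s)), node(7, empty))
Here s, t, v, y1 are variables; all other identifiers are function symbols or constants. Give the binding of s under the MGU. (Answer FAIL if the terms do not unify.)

Decompose g/1: f(v, v) = y1.
Bind y1 := f(v, v); substituting into the one remaining equation that mentions y1 gives: f(s, branch(f(v, v), 7, 1)) = t.
Bind t := f(s, branch(f(v, v), 7, 1)); no other remaining equation mentions t.
Bind v := node(empty, 7); no other remaining equation mentions v. Substituting into the earlier bindings gives y1 := f(node(empty, 7), node(empty, 7)), t := f(s, branch(f(node(empty, 7), node(empty, 7)), 7, 1)).
Decompose node/2: branch(1, true, s) = branch(1, true, g(s)),  node(7, empty) = node(7, empty).
Decompose branch/3: 1 = 1,  true = true,  s = g(s).
Delete trivial equation 1 = 1.
Delete trivial equation true = true.
Occurs check fails: s occurs in g(s); the equation s = g(s) has no finite solution.

FAIL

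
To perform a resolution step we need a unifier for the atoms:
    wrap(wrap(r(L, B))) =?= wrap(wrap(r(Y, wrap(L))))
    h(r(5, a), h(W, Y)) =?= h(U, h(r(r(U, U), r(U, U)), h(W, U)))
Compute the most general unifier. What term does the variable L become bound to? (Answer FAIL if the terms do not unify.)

h(r(r(r(5, a), r(5, a)), r(r(5, a), r(5, a))), r(5, a))

Decompose wrap/1: wrap(r(L, B)) =?= wrap(r(Y, wrap(L))).
Decompose wrap/1: r(L, B) =?= r(Y, wrap(L)).
Decompose r/2: L =?= Y,  B =?= wrap(L).
Bind L := Y; substituting into the one remaining equation that mentions L gives: B =?= wrap(Y).
Bind B := wrap(Y); no other remaining equation mentions B.
Decompose h/2: r(5, a) =?= U,  h(W, Y) =?= h(r(r(U, U), r(U, U)), h(W, U)).
Bind U := r(5, a); substituting into the remaining equation gives: h(W, Y) =?= h(r(r(r(5, a), r(5, a)), r(r(5, a), r(5, a))), h(W, r(5, a))).
Decompose h/2: W =?= r(r(r(5, a), r(5, a)), r(r(5, a), r(5, a))),  Y =?= h(W, r(5, a)).
Bind W := r(r(r(5, a), r(5, a)), r(r(5, a), r(5, a))); substituting into the remaining equation gives: Y =?= h(r(r(r(5, a), r(5, a)), r(r(5, a), r(5, a))), r(5, a)).
Bind Y := h(r(r(r(5, a), r(5, a)), r(r(5, a), r(5, a))), r(5, a)). Substituting into the earlier bindings gives L := h(r(r(r(5, a), r(5, a)), r(r(5, a), r(5, a))), r(5, a)), B := wrap(h(r(r(r(5, a), r(5, a)), r(r(5, a), r(5, a))), r(5, a))).
MGU = { L ↦ h(r(r(r(5, a), r(5, a)), r(r(5, a), r(5, a))), r(5, a)), B ↦ wrap(h(r(r(r(5, a), r(5, a)), r(r(5, a), r(5, a))), r(5, a))), U ↦ r(5, a), W ↦ r(r(r(5, a), r(5, a)), r(r(5, a), r(5, a))), Y ↦ h(r(r(r(5, a), r(5, a)), r(r(5, a), r(5, a))), r(5, a)) }, so L ↦ h(r(r(r(5, a), r(5, a)), r(r(5, a), r(5, a))), r(5, a)).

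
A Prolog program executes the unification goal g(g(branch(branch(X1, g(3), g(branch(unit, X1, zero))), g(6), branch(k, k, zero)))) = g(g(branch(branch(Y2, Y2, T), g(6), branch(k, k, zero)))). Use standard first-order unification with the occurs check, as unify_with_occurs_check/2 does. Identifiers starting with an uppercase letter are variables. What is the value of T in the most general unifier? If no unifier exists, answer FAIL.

g(branch(unit, g(3), zero))

Decompose g/1: g(branch(branch(X1, g(3), g(branch(unit, X1, zero))), g(6), branch(k, k, zero))) = g(branch(branch(Y2, Y2, T), g(6), branch(k, k, zero))).
Decompose g/1: branch(branch(X1, g(3), g(branch(unit, X1, zero))), g(6), branch(k, k, zero)) = branch(branch(Y2, Y2, T), g(6), branch(k, k, zero)).
Decompose branch/3: branch(X1, g(3), g(branch(unit, X1, zero))) = branch(Y2, Y2, T),  g(6) = g(6),  branch(k, k, zero) = branch(k, k, zero).
Decompose branch/3: X1 = Y2,  g(3) = Y2,  g(branch(unit, X1, zero)) = T.
Bind X1 := Y2; substituting into the one remaining equation that mentions X1 gives: g(branch(unit, Y2, zero)) = T.
Bind Y2 := g(3); substituting into the one remaining equation that mentions Y2 gives: g(branch(unit, g(3), zero)) = T. Substituting into the earlier binding gives X1 := g(3).
Bind T := g(branch(unit, g(3), zero)); no other remaining equation mentions T.
Delete trivial equation g(6) = g(6).
Delete trivial equation branch(k, k, zero) = branch(k, k, zero).
MGU = { X1 ↦ g(3), Y2 ↦ g(3), T ↦ g(branch(unit, g(3), zero)) }, so T ↦ g(branch(unit, g(3), zero)).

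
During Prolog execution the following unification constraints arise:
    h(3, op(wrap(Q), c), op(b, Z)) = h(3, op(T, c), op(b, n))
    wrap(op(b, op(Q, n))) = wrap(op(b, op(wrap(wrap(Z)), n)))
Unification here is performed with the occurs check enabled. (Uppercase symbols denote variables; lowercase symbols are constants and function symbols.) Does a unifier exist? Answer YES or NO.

Decompose h/3: 3 = 3,  op(wrap(Q), c) = op(T, c),  op(b, Z) = op(b, n).
Delete trivial equation 3 = 3.
Decompose op/2: wrap(Q) = T,  c = c.
Bind T := wrap(Q); no other remaining equation mentions T.
Delete trivial equation c = c.
Decompose op/2: b = b,  Z = n.
Delete trivial equation b = b.
Bind Z := n; substituting into the remaining equation gives: wrap(op(b, op(Q, n))) = wrap(op(b, op(wrap(wrap(n)), n))).
Decompose wrap/1: op(b, op(Q, n)) = op(b, op(wrap(wrap(n)), n)).
Decompose op/2: b = b,  op(Q, n) = op(wrap(wrap(n)), n).
Delete trivial equation b = b.
Decompose op/2: Q = wrap(wrap(n)),  n = n.
Bind Q := wrap(wrap(n)); no other remaining equation mentions Q. Substituting into the earlier binding gives T := wrap(wrap(wrap(n))).
Delete trivial equation n = n.
No equations remain and no clash or occurs-check failure arose, so a unifier exists.

YES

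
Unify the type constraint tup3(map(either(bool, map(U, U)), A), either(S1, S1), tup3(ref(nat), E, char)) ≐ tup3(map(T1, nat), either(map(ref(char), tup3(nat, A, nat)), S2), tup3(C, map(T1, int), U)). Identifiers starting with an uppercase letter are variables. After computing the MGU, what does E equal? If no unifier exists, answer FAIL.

Decompose tup3/3: map(either(bool, map(U, U)), A) ≐ map(T1, nat),  either(S1, S1) ≐ either(map(ref(char), tup3(nat, A, nat)), S2),  tup3(ref(nat), E, char) ≐ tup3(C, map(T1, int), U).
Decompose map/2: either(bool, map(U, U)) ≐ T1,  A ≐ nat.
Bind T1 := either(bool, map(U, U)); substituting into the one remaining equation that mentions T1 gives: tup3(ref(nat), E, char) ≐ tup3(C, map(either(bool, map(U, U)), int), U).
Bind A := nat; substituting into the one remaining equation that mentions A gives: either(S1, S1) ≐ either(map(ref(char), tup3(nat, nat, nat)), S2).
Decompose either/2: S1 ≐ map(ref(char), tup3(nat, nat, nat)),  S1 ≐ S2.
Bind S1 := map(ref(char), tup3(nat, nat, nat)); substituting into the one remaining equation that mentions S1 gives: map(ref(char), tup3(nat, nat, nat)) ≐ S2.
Bind S2 := map(ref(char), tup3(nat, nat, nat)); no other remaining equation mentions S2.
Decompose tup3/3: ref(nat) ≐ C,  E ≐ map(either(bool, map(U, U)), int),  char ≐ U.
Bind C := ref(nat); no other remaining equation mentions C.
Bind E := map(either(bool, map(U, U)), int); no other remaining equation mentions E.
Bind U := char. Substituting into the earlier bindings gives T1 := either(bool, map(char, char)), E := map(either(bool, map(char, char)), int).
MGU = { T1 -> either(bool, map(char, char)), A -> nat, S1 -> map(ref(char), tup3(nat, nat, nat)), S2 -> map(ref(char), tup3(nat, nat, nat)), C -> ref(nat), E -> map(either(bool, map(char, char)), int), U -> char }, so E -> map(either(bool, map(char, char)), int).

map(either(bool, map(char, char)), int)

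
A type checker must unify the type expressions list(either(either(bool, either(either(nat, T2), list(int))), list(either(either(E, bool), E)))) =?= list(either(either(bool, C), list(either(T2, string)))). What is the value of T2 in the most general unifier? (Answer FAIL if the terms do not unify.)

Decompose list/1: either(either(bool, either(either(nat, T2), list(int))), list(either(either(E, bool), E))) =?= either(either(bool, C), list(either(T2, string))).
Decompose either/2: either(bool, either(either(nat, T2), list(int))) =?= either(bool, C),  list(either(either(E, bool), E)) =?= list(either(T2, string)).
Decompose either/2: bool =?= bool,  either(either(nat, T2), list(int)) =?= C.
Delete trivial equation bool =?= bool.
Bind C := either(either(nat, T2), list(int)); no other remaining equation mentions C.
Decompose list/1: either(either(E, bool), E) =?= either(T2, string).
Decompose either/2: either(E, bool) =?= T2,  E =?= string.
Bind T2 := either(E, bool); no other remaining equation mentions T2. Substituting into the earlier binding gives C := either(either(nat, either(E, bool)), list(int)).
Bind E := string. Substituting into the earlier bindings gives C := either(either(nat, either(string, bool)), list(int)), T2 := either(string, bool).
MGU = { C := either(either(nat, either(string, bool)), list(int)), T2 := either(string, bool), E := string }, so T2 := either(string, bool).

either(string, bool)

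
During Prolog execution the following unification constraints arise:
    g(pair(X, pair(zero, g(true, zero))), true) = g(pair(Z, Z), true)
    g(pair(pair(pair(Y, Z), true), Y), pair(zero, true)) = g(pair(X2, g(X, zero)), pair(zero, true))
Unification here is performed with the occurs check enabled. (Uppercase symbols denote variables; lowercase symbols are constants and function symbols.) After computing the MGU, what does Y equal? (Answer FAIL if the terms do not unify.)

Decompose g/2: pair(X, pair(zero, g(true, zero))) = pair(Z, Z),  true = true.
Decompose pair/2: X = Z,  pair(zero, g(true, zero)) = Z.
Bind X := Z; substituting into the one remaining equation that mentions X gives: g(pair(pair(pair(Y, Z), true), Y), pair(zero, true)) = g(pair(X2, g(Z, zero)), pair(zero, true)).
Bind Z := pair(zero, g(true, zero)); substituting into the one remaining equation that mentions Z gives: g(pair(pair(pair(Y, pair(zero, g(true, zero))), true), Y), pair(zero, true)) = g(pair(X2, g(pair(zero, g(true, zero)), zero)), pair(zero, true)). Substituting into the earlier binding gives X := pair(zero, g(true, zero)).
Delete trivial equation true = true.
Decompose g/2: pair(pair(pair(Y, pair(zero, g(true, zero))), true), Y) = pair(X2, g(pair(zero, g(true, zero)), zero)),  pair(zero, true) = pair(zero, true).
Decompose pair/2: pair(pair(Y, pair(zero, g(true, zero))), true) = X2,  Y = g(pair(zero, g(true, zero)), zero).
Bind X2 := pair(pair(Y, pair(zero, g(true, zero))), true); no other remaining equation mentions X2.
Bind Y := g(pair(zero, g(true, zero)), zero); no other remaining equation mentions Y. Substituting into the earlier binding gives X2 := pair(pair(g(pair(zero, g(true, zero)), zero), pair(zero, g(true, zero))), true).
Delete trivial equation pair(zero, true) = pair(zero, true).
MGU = { X = pair(zero, g(true, zero)), Z = pair(zero, g(true, zero)), X2 = pair(pair(g(pair(zero, g(true, zero)), zero), pair(zero, g(true, zero))), true), Y = g(pair(zero, g(true, zero)), zero) }, so Y = g(pair(zero, g(true, zero)), zero).

g(pair(zero, g(true, zero)), zero)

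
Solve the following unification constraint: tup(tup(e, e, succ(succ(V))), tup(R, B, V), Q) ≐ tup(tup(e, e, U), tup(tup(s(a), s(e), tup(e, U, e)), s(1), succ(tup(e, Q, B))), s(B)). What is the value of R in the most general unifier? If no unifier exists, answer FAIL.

Decompose tup/3: tup(e, e, succ(succ(V))) ≐ tup(e, e, U),  tup(R, B, V) ≐ tup(tup(s(a), s(e), tup(e, U, e)), s(1), succ(tup(e, Q, B))),  Q ≐ s(B).
Decompose tup/3: e ≐ e,  e ≐ e,  succ(succ(V)) ≐ U.
Delete trivial equation e ≐ e.
Delete trivial equation e ≐ e.
Bind U := succ(succ(V)); substituting into the one remaining equation that mentions U gives: tup(R, B, V) ≐ tup(tup(s(a), s(e), tup(e, succ(succ(V)), e)), s(1), succ(tup(e, Q, B))).
Decompose tup/3: R ≐ tup(s(a), s(e), tup(e, succ(succ(V)), e)),  B ≐ s(1),  V ≐ succ(tup(e, Q, B)).
Bind R := tup(s(a), s(e), tup(e, succ(succ(V)), e)); no other remaining equation mentions R.
Bind B := s(1); substituting into the remaining equations gives: V ≐ succ(tup(e, Q, s(1))),  Q ≐ s(s(1)).
Bind V := succ(tup(e, Q, s(1))); no other remaining equation mentions V. Substituting into the earlier bindings gives U := succ(succ(succ(tup(e, Q, s(1))))), R := tup(s(a), s(e), tup(e, succ(succ(succ(tup(e, Q, s(1))))), e)).
Bind Q := s(s(1)). Substituting into the earlier bindings gives U := succ(succ(succ(tup(e, s(s(1)), s(1))))), R := tup(s(a), s(e), tup(e, succ(succ(succ(tup(e, s(s(1)), s(1))))), e)), V := succ(tup(e, s(s(1)), s(1))).
MGU = { U := succ(succ(succ(tup(e, s(s(1)), s(1))))), R := tup(s(a), s(e), tup(e, succ(succ(succ(tup(e, s(s(1)), s(1))))), e)), B := s(1), V := succ(tup(e, s(s(1)), s(1))), Q := s(s(1)) }, so R := tup(s(a), s(e), tup(e, succ(succ(succ(tup(e, s(s(1)), s(1))))), e)).

tup(s(a), s(e), tup(e, succ(succ(succ(tup(e, s(s(1)), s(1))))), e))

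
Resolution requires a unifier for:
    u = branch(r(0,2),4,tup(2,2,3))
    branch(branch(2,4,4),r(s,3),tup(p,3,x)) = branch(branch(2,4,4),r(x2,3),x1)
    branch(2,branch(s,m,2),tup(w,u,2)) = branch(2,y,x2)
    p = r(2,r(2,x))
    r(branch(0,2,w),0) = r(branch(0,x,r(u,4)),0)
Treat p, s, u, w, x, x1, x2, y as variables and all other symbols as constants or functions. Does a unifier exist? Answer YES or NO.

Bind u := branch(r(0,2),4,tup(2,2,3)); substituting into the 2 remaining equations that mention u gives: branch(2,branch(s,m,2),tup(w,branch(r(0,2),4,tup(2,2,3)),2)) = branch(2,y,x2),  r(branch(0,2,w),0) = r(branch(0,x,r(branch(r(0,2),4,tup(2,2,3)),4)),0).
Decompose branch/3: branch(2,4,4) = branch(2,4,4),  r(s,3) = r(x2,3),  tup(p,3,x) = x1.
Delete trivial equation branch(2,4,4) = branch(2,4,4).
Decompose r/2: s = x2,  3 = 3.
Bind s := x2; substituting into the one remaining equation that mentions s gives: branch(2,branch(x2,m,2),tup(w,branch(r(0,2),4,tup(2,2,3)),2)) = branch(2,y,x2).
Delete trivial equation 3 = 3.
Bind x1 := tup(p,3,x); no other remaining equation mentions x1.
Decompose branch/3: 2 = 2,  branch(x2,m,2) = y,  tup(w,branch(r(0,2),4,tup(2,2,3)),2) = x2.
Delete trivial equation 2 = 2.
Bind y := branch(x2,m,2); no other remaining equation mentions y.
Bind x2 := tup(w,branch(r(0,2),4,tup(2,2,3)),2); no other remaining equation mentions x2. Substituting into the earlier bindings gives s := tup(w,branch(r(0,2),4,tup(2,2,3)),2), y := branch(tup(w,branch(r(0,2),4,tup(2,2,3)),2),m,2).
Bind p := r(2,r(2,x)); no other remaining equation mentions p. Substituting into the earlier binding gives x1 := tup(r(2,r(2,x)),3,x).
Decompose r/2: branch(0,2,w) = branch(0,x,r(branch(r(0,2),4,tup(2,2,3)),4)),  0 = 0.
Decompose branch/3: 0 = 0,  2 = x,  w = r(branch(r(0,2),4,tup(2,2,3)),4).
Delete trivial equation 0 = 0.
Bind x := 2; no other remaining equation mentions x. Substituting into the earlier bindings gives x1 := tup(r(2,r(2,2)),3,2), p := r(2,r(2,2)).
Bind w := r(branch(r(0,2),4,tup(2,2,3)),4); no other remaining equation mentions w. Substituting into the earlier bindings gives s := tup(r(branch(r(0,2),4,tup(2,2,3)),4),branch(r(0,2),4,tup(2,2,3)),2), y := branch(tup(r(branch(r(0,2),4,tup(2,2,3)),4),branch(r(0,2),4,tup(2,2,3)),2),m,2), x2 := tup(r(branch(r(0,2),4,tup(2,2,3)),4),branch(r(0,2),4,tup(2,2,3)),2).
Delete trivial equation 0 = 0.
No equations remain and no clash or occurs-check failure arose, so a unifier exists.

YES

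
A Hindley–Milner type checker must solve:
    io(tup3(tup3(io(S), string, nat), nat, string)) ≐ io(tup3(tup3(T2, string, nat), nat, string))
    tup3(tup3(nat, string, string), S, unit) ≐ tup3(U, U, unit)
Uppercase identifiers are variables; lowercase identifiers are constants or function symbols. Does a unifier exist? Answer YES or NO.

YES

Decompose io/1: tup3(tup3(io(S), string, nat), nat, string) ≐ tup3(tup3(T2, string, nat), nat, string).
Decompose tup3/3: tup3(io(S), string, nat) ≐ tup3(T2, string, nat),  nat ≐ nat,  string ≐ string.
Decompose tup3/3: io(S) ≐ T2,  string ≐ string,  nat ≐ nat.
Bind T2 := io(S); no other remaining equation mentions T2.
Delete trivial equation string ≐ string.
Delete trivial equation nat ≐ nat.
Delete trivial equation nat ≐ nat.
Delete trivial equation string ≐ string.
Decompose tup3/3: tup3(nat, string, string) ≐ U,  S ≐ U,  unit ≐ unit.
Bind U := tup3(nat, string, string); substituting into the one remaining equation that mentions U gives: S ≐ tup3(nat, string, string).
Bind S := tup3(nat, string, string); no other remaining equation mentions S. Substituting into the earlier binding gives T2 := io(tup3(nat, string, string)).
Delete trivial equation unit ≐ unit.
No equations remain and no clash or occurs-check failure arose, so a unifier exists.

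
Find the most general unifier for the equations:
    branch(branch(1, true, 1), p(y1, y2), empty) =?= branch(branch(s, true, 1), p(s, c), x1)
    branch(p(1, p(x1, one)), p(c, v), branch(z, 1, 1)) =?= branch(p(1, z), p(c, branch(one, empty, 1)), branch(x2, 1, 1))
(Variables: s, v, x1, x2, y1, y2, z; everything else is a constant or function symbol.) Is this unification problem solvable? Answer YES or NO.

Decompose branch/3: branch(1, true, 1) =?= branch(s, true, 1),  p(y1, y2) =?= p(s, c),  empty =?= x1.
Decompose branch/3: 1 =?= s,  true =?= true,  1 =?= 1.
Bind s := 1; substituting into the one remaining equation that mentions s gives: p(y1, y2) =?= p(1, c).
Delete trivial equation true =?= true.
Delete trivial equation 1 =?= 1.
Decompose p/2: y1 =?= 1,  y2 =?= c.
Bind y1 := 1; no other remaining equation mentions y1.
Bind y2 := c; no other remaining equation mentions y2.
Bind x1 := empty; substituting into the remaining equation gives: branch(p(1, p(empty, one)), p(c, v), branch(z, 1, 1)) =?= branch(p(1, z), p(c, branch(one, empty, 1)), branch(x2, 1, 1)).
Decompose branch/3: p(1, p(empty, one)) =?= p(1, z),  p(c, v) =?= p(c, branch(one, empty, 1)),  branch(z, 1, 1) =?= branch(x2, 1, 1).
Decompose p/2: 1 =?= 1,  p(empty, one) =?= z.
Delete trivial equation 1 =?= 1.
Bind z := p(empty, one); substituting into the one remaining equation that mentions z gives: branch(p(empty, one), 1, 1) =?= branch(x2, 1, 1).
Decompose p/2: c =?= c,  v =?= branch(one, empty, 1).
Delete trivial equation c =?= c.
Bind v := branch(one, empty, 1); no other remaining equation mentions v.
Decompose branch/3: p(empty, one) =?= x2,  1 =?= 1,  1 =?= 1.
Bind x2 := p(empty, one); no other remaining equation mentions x2.
Delete trivial equation 1 =?= 1.
Delete trivial equation 1 =?= 1.
No equations remain and no clash or occurs-check failure arose, so a unifier exists.

YES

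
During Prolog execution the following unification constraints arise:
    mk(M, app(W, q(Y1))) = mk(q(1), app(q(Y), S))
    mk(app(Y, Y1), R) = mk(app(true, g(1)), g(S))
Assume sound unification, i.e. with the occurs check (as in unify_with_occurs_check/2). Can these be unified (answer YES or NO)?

Decompose mk/2: M = q(1),  app(W, q(Y1)) = app(q(Y), S).
Bind M := q(1); no other remaining equation mentions M.
Decompose app/2: W = q(Y),  q(Y1) = S.
Bind W := q(Y); no other remaining equation mentions W.
Bind S := q(Y1); substituting into the remaining equation gives: mk(app(Y, Y1), R) = mk(app(true, g(1)), g(q(Y1))).
Decompose mk/2: app(Y, Y1) = app(true, g(1)),  R = g(q(Y1)).
Decompose app/2: Y = true,  Y1 = g(1).
Bind Y := true; no other remaining equation mentions Y. Substituting into the earlier binding gives W := q(true).
Bind Y1 := g(1); substituting into the remaining equation gives: R = g(q(g(1))). Substituting into the earlier binding gives S := q(g(1)).
Bind R := g(q(g(1))).
No equations remain and no clash or occurs-check failure arose, so a unifier exists.

YES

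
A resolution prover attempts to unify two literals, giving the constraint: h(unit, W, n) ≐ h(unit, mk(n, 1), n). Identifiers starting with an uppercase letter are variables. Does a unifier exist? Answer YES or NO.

Decompose h/3: unit ≐ unit,  W ≐ mk(n, 1),  n ≐ n.
Delete trivial equation unit ≐ unit.
Bind W := mk(n, 1); no other remaining equation mentions W.
Delete trivial equation n ≐ n.
No equations remain and no clash or occurs-check failure arose, so a unifier exists.

YES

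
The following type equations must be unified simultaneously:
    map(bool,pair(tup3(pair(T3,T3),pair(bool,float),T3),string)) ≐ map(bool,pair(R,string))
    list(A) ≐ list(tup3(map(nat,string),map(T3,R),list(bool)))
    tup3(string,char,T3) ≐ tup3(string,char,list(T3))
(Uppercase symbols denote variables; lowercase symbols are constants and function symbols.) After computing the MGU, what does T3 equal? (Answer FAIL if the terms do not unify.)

Decompose map/2: bool ≐ bool,  pair(tup3(pair(T3,T3),pair(bool,float),T3),string) ≐ pair(R,string).
Delete trivial equation bool ≐ bool.
Decompose pair/2: tup3(pair(T3,T3),pair(bool,float),T3) ≐ R,  string ≐ string.
Bind R := tup3(pair(T3,T3),pair(bool,float),T3); substituting into the one remaining equation that mentions R gives: list(A) ≐ list(tup3(map(nat,string),map(T3,tup3(pair(T3,T3),pair(bool,float),T3)),list(bool))).
Delete trivial equation string ≐ string.
Decompose list/1: A ≐ tup3(map(nat,string),map(T3,tup3(pair(T3,T3),pair(bool,float),T3)),list(bool)).
Bind A := tup3(map(nat,string),map(T3,tup3(pair(T3,T3),pair(bool,float),T3)),list(bool)); no other remaining equation mentions A.
Decompose tup3/3: string ≐ string,  char ≐ char,  T3 ≐ list(T3).
Delete trivial equation string ≐ string.
Delete trivial equation char ≐ char.
Occurs check fails: T3 occurs in list(T3); the equation T3 ≐ list(T3) has no finite solution.

FAIL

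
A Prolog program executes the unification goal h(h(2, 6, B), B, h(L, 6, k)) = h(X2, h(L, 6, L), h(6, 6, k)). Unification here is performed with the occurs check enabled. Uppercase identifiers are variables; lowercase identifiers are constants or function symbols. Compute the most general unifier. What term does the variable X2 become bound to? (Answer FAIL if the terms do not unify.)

h(2, 6, h(6, 6, 6))

Decompose h/3: h(2, 6, B) = X2,  B = h(L, 6, L),  h(L, 6, k) = h(6, 6, k).
Bind X2 := h(2, 6, B); no other remaining equation mentions X2.
Bind B := h(L, 6, L); no other remaining equation mentions B. Substituting into the earlier binding gives X2 := h(2, 6, h(L, 6, L)).
Decompose h/3: L = 6,  6 = 6,  k = k.
Bind L := 6; no other remaining equation mentions L. Substituting into the earlier bindings gives X2 := h(2, 6, h(6, 6, 6)), B := h(6, 6, 6).
Delete trivial equation 6 = 6.
Delete trivial equation k = k.
MGU = { X2 ↦ h(2, 6, h(6, 6, 6)), B ↦ h(6, 6, 6), L ↦ 6 }, so X2 ↦ h(2, 6, h(6, 6, 6)).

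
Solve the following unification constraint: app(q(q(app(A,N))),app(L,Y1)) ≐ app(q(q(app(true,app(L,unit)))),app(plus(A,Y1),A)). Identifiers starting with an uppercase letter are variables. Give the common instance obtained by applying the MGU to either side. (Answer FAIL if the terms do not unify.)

app(q(q(app(true,app(plus(true,true),unit)))),app(plus(true,true),true))

Decompose app/2: q(q(app(A,N))) ≐ q(q(app(true,app(L,unit)))),  app(L,Y1) ≐ app(plus(A,Y1),A).
Decompose q/1: q(app(A,N)) ≐ q(app(true,app(L,unit))).
Decompose q/1: app(A,N) ≐ app(true,app(L,unit)).
Decompose app/2: A ≐ true,  N ≐ app(L,unit).
Bind A := true; substituting into the one remaining equation that mentions A gives: app(L,Y1) ≐ app(plus(true,Y1),true).
Bind N := app(L,unit); no other remaining equation mentions N.
Decompose app/2: L ≐ plus(true,Y1),  Y1 ≐ true.
Bind L := plus(true,Y1); no other remaining equation mentions L. Substituting into the earlier binding gives N := app(plus(true,Y1),unit).
Bind Y1 := true. Substituting into the earlier bindings gives N := app(plus(true,true),unit), L := plus(true,true).
Applying the MGU to either side gives app(q(q(app(true,app(plus(true,true),unit)))),app(plus(true,true),true)).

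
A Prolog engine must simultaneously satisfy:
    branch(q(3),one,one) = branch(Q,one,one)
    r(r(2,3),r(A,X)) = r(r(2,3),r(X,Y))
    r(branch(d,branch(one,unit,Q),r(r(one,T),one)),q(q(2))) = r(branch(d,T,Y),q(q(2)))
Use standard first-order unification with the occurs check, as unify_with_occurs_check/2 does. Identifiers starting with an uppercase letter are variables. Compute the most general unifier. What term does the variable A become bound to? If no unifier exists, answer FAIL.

r(r(one,branch(one,unit,q(3))),one)

Decompose branch/3: q(3) = Q,  one = one,  one = one.
Bind Q := q(3); substituting into the one remaining equation that mentions Q gives: r(branch(d,branch(one,unit,q(3)),r(r(one,T),one)),q(q(2))) = r(branch(d,T,Y),q(q(2))).
Delete trivial equation one = one.
Delete trivial equation one = one.
Decompose r/2: r(2,3) = r(2,3),  r(A,X) = r(X,Y).
Delete trivial equation r(2,3) = r(2,3).
Decompose r/2: A = X,  X = Y.
Bind A := X; no other remaining equation mentions A.
Bind X := Y; no other remaining equation mentions X. Substituting into the earlier binding gives A := Y.
Decompose r/2: branch(d,branch(one,unit,q(3)),r(r(one,T),one)) = branch(d,T,Y),  q(q(2)) = q(q(2)).
Decompose branch/3: d = d,  branch(one,unit,q(3)) = T,  r(r(one,T),one) = Y.
Delete trivial equation d = d.
Bind T := branch(one,unit,q(3)); substituting into the one remaining equation that mentions T gives: r(r(one,branch(one,unit,q(3))),one) = Y.
Bind Y := r(r(one,branch(one,unit,q(3))),one); no other remaining equation mentions Y. Substituting into the earlier bindings gives A := r(r(one,branch(one,unit,q(3))),one), X := r(r(one,branch(one,unit,q(3))),one).
Delete trivial equation q(q(2)) = q(q(2)).
MGU = { Q -> q(3), A -> r(r(one,branch(one,unit,q(3))),one), X -> r(r(one,branch(one,unit,q(3))),one), T -> branch(one,unit,q(3)), Y -> r(r(one,branch(one,unit,q(3))),one) }, so A -> r(r(one,branch(one,unit,q(3))),one).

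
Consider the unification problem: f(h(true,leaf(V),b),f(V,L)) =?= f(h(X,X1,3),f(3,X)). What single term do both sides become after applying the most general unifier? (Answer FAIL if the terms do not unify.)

Decompose f/2: h(true,leaf(V),b) =?= h(X,X1,3),  f(V,L) =?= f(3,X).
Decompose h/3: true =?= X,  leaf(V) =?= X1,  b =?= 3.
Bind X := true; substituting into the one remaining equation that mentions X gives: f(V,L) =?= f(3,true).
Bind X1 := leaf(V); no other remaining equation mentions X1.
Clash: constants b and 3 differ; no unifier exists.

FAIL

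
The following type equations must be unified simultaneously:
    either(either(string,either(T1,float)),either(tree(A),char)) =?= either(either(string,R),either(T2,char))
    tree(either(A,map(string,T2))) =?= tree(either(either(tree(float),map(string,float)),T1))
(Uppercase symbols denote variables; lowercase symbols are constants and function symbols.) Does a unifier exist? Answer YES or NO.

Decompose either/2: either(string,either(T1,float)) =?= either(string,R),  either(tree(A),char) =?= either(T2,char).
Decompose either/2: string =?= string,  either(T1,float) =?= R.
Delete trivial equation string =?= string.
Bind R := either(T1,float); no other remaining equation mentions R.
Decompose either/2: tree(A) =?= T2,  char =?= char.
Bind T2 := tree(A); substituting into the one remaining equation that mentions T2 gives: tree(either(A,map(string,tree(A)))) =?= tree(either(either(tree(float),map(string,float)),T1)).
Delete trivial equation char =?= char.
Decompose tree/1: either(A,map(string,tree(A))) =?= either(either(tree(float),map(string,float)),T1).
Decompose either/2: A =?= either(tree(float),map(string,float)),  map(string,tree(A)) =?= T1.
Bind A := either(tree(float),map(string,float)); substituting into the remaining equation gives: map(string,tree(either(tree(float),map(string,float)))) =?= T1. Substituting into the earlier binding gives T2 := tree(either(tree(float),map(string,float))).
Bind T1 := map(string,tree(either(tree(float),map(string,float)))). Substituting into the earlier binding gives R := either(map(string,tree(either(tree(float),map(string,float)))),float).
No equations remain and no clash or occurs-check failure arose, so a unifier exists.

YES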